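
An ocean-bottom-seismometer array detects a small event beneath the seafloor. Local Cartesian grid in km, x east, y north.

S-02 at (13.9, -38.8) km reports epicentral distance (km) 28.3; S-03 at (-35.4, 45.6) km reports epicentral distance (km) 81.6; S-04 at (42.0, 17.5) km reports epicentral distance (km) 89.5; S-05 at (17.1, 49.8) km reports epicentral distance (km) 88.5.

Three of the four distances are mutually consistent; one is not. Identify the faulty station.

S-04

Solve using three stations at a time. Using S-02, S-03, S-05 (subtract circle equations pairwise → linear system) gives (x, y) ≈ (-13.9, -33.1).
Distances from that point to each station vs reported:
  S-02: calculated 28.3 vs reported 28.3 → residual 0.0 km
  S-03: calculated 81.6 vs reported 81.6 → residual 0.0 km
  S-04: calculated 75.4 vs reported 89.5 → residual 14.1 km
  S-05: calculated 88.5 vs reported 88.5 → residual 0.0 km
S-02, S-03, S-05 are mutually consistent (residuals ≈ 0); S-04 is off by 14.1 km.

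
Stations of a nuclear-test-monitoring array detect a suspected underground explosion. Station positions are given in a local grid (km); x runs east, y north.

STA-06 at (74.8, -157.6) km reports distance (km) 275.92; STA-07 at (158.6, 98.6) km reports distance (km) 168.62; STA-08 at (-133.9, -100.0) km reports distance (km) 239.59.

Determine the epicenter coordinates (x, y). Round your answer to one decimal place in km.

Circle about each station: (x − 74.8)² + (y + 157.6)² = 275.92²; (x − 158.6)² + (y − 98.6)² = 168.62²; (x + 133.9)² + (y + 100.0)² = 239.59².
Subtracting the STA-06 equation from the STA-07 and STA-08 equations removes the quadratic terms:
167.6 x + 512.4 y = 52142.26
-417.4 x + 115.2 y = 16224.89
Solving the 2×2 system: x ≈ -9.9, y ≈ 105.0 km.

(-9.9, 105.0)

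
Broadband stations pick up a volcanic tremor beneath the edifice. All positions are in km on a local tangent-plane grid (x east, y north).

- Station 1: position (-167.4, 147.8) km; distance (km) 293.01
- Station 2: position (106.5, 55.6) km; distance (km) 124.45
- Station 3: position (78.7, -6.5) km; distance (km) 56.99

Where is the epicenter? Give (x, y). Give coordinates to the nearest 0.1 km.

Circle about each station: (x + 167.4)² + (y − 147.8)² = 293.01²; (x − 106.5)² + (y − 55.6)² = 124.45²; (x − 78.7)² + (y + 6.5)² = 56.99².
Subtracting the Station 1 equation from the Station 2 and Station 3 equations removes the quadratic terms:
547.8 x − 184.4 y = 34933.07
492.2 x − 308.6 y = 38975.34
Solving the 2×2 system: x ≈ 45.9, y ≈ -53.1 km.

x ≈ 45.9 km, y ≈ -53.1 km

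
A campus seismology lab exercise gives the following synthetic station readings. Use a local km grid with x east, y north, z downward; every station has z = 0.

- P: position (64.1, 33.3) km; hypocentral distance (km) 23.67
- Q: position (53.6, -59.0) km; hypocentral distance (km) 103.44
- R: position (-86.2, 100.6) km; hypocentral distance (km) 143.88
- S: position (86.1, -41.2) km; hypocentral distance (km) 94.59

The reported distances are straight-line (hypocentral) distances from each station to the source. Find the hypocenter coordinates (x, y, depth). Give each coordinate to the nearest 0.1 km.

Each station gives a sphere (x−x_i)² + (y−y_i)² + z² = d_i² (stations at z=0).
Subtracting the P sphere from Q and R: z² cancels, leaving linear equations in x and y:
-21.0 x − 184.6 y = -9003.30
-300.6 x + 134.6 y = -7808.09
Solving: x ≈ 45.496, y ≈ 43.596 km (keep extra digits for the depth step; rounded: 45.5, 43.6).
Then from the P sphere: z² = 23.67² − (x − 64.1)² − (y − 33.3)² with x = 45.496, y = 43.596, so z ≈ 10.400 ≈ 10.4 km.

x ≈ 45.5 km, y ≈ 43.6 km, depth ≈ 10.4 km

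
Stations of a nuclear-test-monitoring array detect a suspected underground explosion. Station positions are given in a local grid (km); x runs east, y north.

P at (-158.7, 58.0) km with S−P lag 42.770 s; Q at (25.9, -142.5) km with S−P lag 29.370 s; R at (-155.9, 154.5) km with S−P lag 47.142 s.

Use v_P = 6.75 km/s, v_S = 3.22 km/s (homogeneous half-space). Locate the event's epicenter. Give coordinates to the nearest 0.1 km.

x ≈ 102.1 km, y ≈ 21.5 km

Distance from S−P lag: d = Δt · v_P v_S / (v_P − v_S) = Δt · (6.75·3.22)/(6.75−3.22) ≈ 6.1572·Δt.
So d_P = 263.34, d_Q = 180.84, d_R = 290.26 km.
Circle about each station: (x + 158.7)² + (y − 58.0)² = 263.34²; (x − 25.9)² + (y + 142.5)² = 180.84²; (x + 155.9)² + (y − 154.5)² = 290.26².
Subtracting pairs of circle equations eliminates x²+y² and gives linear equations (the radical axes):
369.2 x − 401.0 y = 29072.22
5.6 x + 193.0 y = 4722.46
Solving the 2×2 system: x ≈ 102.1, y ≈ 21.5 km.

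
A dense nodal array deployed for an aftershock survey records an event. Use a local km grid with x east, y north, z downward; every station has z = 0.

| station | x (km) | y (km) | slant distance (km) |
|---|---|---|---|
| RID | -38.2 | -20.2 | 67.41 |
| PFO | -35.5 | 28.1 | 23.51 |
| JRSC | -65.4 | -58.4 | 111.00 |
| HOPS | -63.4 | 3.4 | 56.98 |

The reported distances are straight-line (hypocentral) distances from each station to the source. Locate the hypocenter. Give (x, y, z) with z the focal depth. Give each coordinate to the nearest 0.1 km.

x ≈ -26.8 km, y ≈ 44.7 km, depth ≈ 14.2 km

Each station gives a sphere (x−x_i)² + (y−y_i)² + z² = d_i² (stations at z=0).
Subtracting the RID sphere from PFO and JRSC: z² cancels, leaving linear equations in x and y:
5.4 x + 96.6 y = 4173.97
-54.4 x − 76.4 y = -1956.45
Solving: x ≈ -26.825, y ≈ 44.708 km (keep extra digits for the depth step; rounded: -26.8, 44.7).
Then from the RID sphere: z² = 67.41² − (x + 38.2)² − (y + 20.2)² with x = -26.825, y = 44.708, so z ≈ 14.201 ≈ 14.2 km.
Check against HOPS (with the unrounded solution): distance 56.97 ≈ 56.98 km. ✓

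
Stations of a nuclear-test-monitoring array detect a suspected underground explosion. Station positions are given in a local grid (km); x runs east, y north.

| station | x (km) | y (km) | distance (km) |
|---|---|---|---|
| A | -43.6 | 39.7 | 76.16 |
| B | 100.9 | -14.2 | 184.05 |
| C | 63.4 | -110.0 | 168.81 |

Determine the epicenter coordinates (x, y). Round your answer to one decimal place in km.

Circle about each station: (x + 43.6)² + (y − 39.7)² = 76.16²; (x − 100.9)² + (y + 14.2)² = 184.05²; (x − 63.4)² + (y + 110.0)² = 168.81².
Subtracting the A equation from the B and C equations removes the quadratic terms:
289.0 x − 107.8 y = -21168.66
214.0 x − 299.4 y = -10053.96
Solving the 2×2 system: x ≈ -82.8, y ≈ -25.6 km.

-82.8 km east, -25.6 km north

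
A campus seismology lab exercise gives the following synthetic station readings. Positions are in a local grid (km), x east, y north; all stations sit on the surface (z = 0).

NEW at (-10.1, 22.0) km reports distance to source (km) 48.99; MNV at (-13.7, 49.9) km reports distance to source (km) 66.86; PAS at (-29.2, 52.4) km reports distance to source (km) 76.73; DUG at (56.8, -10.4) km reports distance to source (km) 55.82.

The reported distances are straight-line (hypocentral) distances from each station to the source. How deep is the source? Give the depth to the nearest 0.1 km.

36.3 km

Each station gives a sphere (x−x_i)² + (y−y_i)² + z² = d_i² (stations at z=0).
Subtracting the NEW sphere from MNV and PAS: z² cancels, leaving linear equations in x and y:
-7.2 x + 55.8 y = 21.45
-38.2 x + 60.8 y = -475.08
Solving: x ≈ 16.421, y ≈ 2.503 km (keep extra digits for the depth step; rounded: 16.4, 2.5).
Then from the NEW sphere: z² = 48.99² − (x + 10.1)² − (y − 22.0)² with x = 16.421, y = 2.503, so z ≈ 36.284 ≈ 36.3 km.
Check against DUG (with the unrounded solution): distance 55.80 ≈ 55.82 km. ✓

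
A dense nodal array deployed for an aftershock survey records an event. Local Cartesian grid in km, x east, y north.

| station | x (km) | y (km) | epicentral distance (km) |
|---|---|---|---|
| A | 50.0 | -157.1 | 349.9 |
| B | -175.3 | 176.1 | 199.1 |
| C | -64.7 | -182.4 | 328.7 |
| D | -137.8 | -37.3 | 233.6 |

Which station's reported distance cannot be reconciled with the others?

A

Solve using three stations at a time. Using B, C, D (subtract circle equations pairwise → linear system) gives (x, y) ≈ (19.7, 135.3).
Distances from that point to each station vs reported:
  A: calculated 294.0 vs reported 349.9 → residual 55.9 km
  B: calculated 199.2 vs reported 199.1 → residual 0.1 km
  C: calculated 328.8 vs reported 328.7 → residual 0.1 km
  D: calculated 233.7 vs reported 233.6 → residual 0.1 km
B, C, D are mutually consistent (residuals ≈ 0); A is off by 55.9 km.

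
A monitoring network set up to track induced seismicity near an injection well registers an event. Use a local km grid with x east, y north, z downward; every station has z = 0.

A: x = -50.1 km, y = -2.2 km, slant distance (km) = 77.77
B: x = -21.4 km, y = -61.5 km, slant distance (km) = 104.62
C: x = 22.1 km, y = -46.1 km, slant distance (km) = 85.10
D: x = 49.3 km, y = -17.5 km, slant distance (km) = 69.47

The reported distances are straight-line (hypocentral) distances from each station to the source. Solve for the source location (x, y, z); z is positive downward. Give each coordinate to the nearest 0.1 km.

x ≈ 12.3 km, y ≈ 32.7 km, depth ≈ 30.6 km

Each station gives a sphere (x−x_i)² + (y−y_i)² + z² = d_i² (stations at z=0).
Subtracting the A sphere from B and C: z² cancels, leaving linear equations in x and y:
57.4 x − 118.6 y = -3171.81
144.4 x − 87.8 y = -1095.07
Solving: x ≈ 12.296, y ≈ 32.695 km (keep extra digits for the depth step; rounded: 12.3, 32.7).
Then from the A sphere: z² = 77.77² − (x + 50.1)² − (y + 2.2)² with x = 12.296, y = 32.695, so z ≈ 30.615 ≈ 30.6 km.
Check against D (with the unrounded solution): distance 69.47 ≈ 69.47 km. ✓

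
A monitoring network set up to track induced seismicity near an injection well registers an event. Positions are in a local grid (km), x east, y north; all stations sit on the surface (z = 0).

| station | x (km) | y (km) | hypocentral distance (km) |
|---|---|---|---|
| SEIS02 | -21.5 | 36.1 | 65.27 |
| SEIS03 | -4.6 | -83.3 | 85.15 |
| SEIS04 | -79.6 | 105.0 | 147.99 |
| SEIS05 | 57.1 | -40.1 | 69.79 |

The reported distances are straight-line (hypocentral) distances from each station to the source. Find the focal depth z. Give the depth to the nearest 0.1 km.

z ≈ 37.9 km

Each station gives a sphere (x−x_i)² + (y−y_i)² + z² = d_i² (stations at z=0).
Subtracting the SEIS02 sphere from SEIS03 and SEIS04: z² cancels, leaving linear equations in x and y:
33.8 x − 238.8 y = 2204.24
-116.2 x + 137.8 y = -2045.17
Solving: x ≈ 7.996, y ≈ -8.099 km (keep extra digits for the depth step; rounded: 8.0, -8.1).
Then from the SEIS02 sphere: z² = 65.27² − (x + 21.5)² − (y − 36.1)² with x = 7.996, y = -8.099, so z ≈ 37.903 ≈ 37.9 km.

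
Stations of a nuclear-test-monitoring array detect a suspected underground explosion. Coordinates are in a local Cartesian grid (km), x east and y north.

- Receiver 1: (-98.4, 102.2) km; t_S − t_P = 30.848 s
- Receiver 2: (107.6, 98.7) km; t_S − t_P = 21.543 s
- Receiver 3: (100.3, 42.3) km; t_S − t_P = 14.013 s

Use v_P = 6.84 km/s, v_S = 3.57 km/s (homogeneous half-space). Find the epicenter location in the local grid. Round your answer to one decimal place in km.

67.9 km east, -57.2 km north

Distance from S−P lag: d = Δt · v_P v_S / (v_P − v_S) = Δt · (6.84·3.57)/(6.84−3.57) ≈ 7.4675·Δt.
So d_Receiver 1 = 230.36, d_Receiver 2 = 160.87, d_Receiver 3 = 104.64 km.
Circle about each station: (x + 98.4)² + (y − 102.2)² = 230.36²; (x − 107.6)² + (y − 98.7)² = 160.87²; (x − 100.3)² + (y − 42.3)² = 104.64².
Subtracting the Receiver 1 equation from the Receiver 2 and Receiver 3 equations removes the quadratic terms:
412.0 x − 7.0 y = 28378.62
397.4 x − 119.8 y = 33838.18
Solving the 2×2 system: x ≈ 67.9, y ≈ -57.2 km.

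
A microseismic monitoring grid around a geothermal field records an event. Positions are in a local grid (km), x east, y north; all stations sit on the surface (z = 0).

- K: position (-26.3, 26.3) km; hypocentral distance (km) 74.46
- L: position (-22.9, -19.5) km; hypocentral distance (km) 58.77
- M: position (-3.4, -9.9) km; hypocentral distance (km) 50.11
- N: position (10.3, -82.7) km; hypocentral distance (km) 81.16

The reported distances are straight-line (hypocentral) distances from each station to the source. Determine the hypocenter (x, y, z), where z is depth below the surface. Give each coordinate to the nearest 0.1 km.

Each station gives a sphere (x−x_i)² + (y−y_i)² + z² = d_i² (stations at z=0).
Subtracting the K sphere from L and M: z² cancels, leaving linear equations in x and y:
6.8 x − 91.6 y = 1611.66
45.8 x − 72.4 y = 1759.47
Solving: x ≈ 12.013, y ≈ -16.703 km (keep extra digits for the depth step; rounded: 12.0, -16.7).
Then from the K sphere: z² = 74.46² − (x + 26.3)² − (y − 26.3)² with x = 12.013, y = -16.703, so z ≈ 47.193 ≈ 47.2 km.

x ≈ 12.0 km, y ≈ -16.7 km, depth ≈ 47.2 km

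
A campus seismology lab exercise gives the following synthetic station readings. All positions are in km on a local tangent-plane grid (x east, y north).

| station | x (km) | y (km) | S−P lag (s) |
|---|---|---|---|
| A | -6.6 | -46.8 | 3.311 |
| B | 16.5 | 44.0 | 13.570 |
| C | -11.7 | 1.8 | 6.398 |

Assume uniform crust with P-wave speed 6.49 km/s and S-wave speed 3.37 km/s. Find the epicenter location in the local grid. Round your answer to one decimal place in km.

(-28.7, -39.7)

Distance from S−P lag: d = Δt · v_P v_S / (v_P − v_S) = Δt · (6.49·3.37)/(6.49−3.37) ≈ 7.0100·Δt.
So d_A = 23.21, d_B = 95.13, d_C = 44.85 km.
Circle about each station: (x + 6.6)² + (y + 46.8)² = 23.21²; (x − 16.5)² + (y − 44.0)² = 95.13²; (x + 11.7)² + (y − 1.8)² = 44.85².
Subtracting pairs of circle equations eliminates x²+y² and gives linear equations (the radical axes):
46.2 x + 181.6 y = -8536.56
-10.2 x + 97.2 y = -3566.49
Solving the 2×2 system: x ≈ -28.7, y ≈ -39.7 km.
Check against A (with the unrounded x, y): √((x + 6.6)²+(y + 46.8)²) = 23.22 ≈ 23.21 km. ✓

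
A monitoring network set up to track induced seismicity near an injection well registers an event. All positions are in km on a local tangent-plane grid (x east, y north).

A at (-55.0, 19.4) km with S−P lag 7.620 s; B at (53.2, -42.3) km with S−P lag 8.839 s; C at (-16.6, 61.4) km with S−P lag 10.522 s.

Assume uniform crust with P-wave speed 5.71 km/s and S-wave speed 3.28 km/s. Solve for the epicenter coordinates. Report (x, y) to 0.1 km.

Distance from S−P lag: d = Δt · v_P v_S / (v_P − v_S) = Δt · (5.71·3.28)/(5.71−3.28) ≈ 7.7073·Δt.
So d_A = 58.73, d_B = 68.13, d_C = 81.10 km.
Circle about each station: (x + 55.0)² + (y − 19.4)² = 58.73²; (x − 53.2)² + (y + 42.3)² = 68.13²; (x + 16.6)² + (y − 61.4)² = 81.10².
Subtracting pairs of circle equations eliminates x²+y² and gives linear equations (the radical axes):
216.4 x − 123.4 y = 25.69
76.8 x + 84.0 y = -2483.84
Solving the 2×2 system: x ≈ -11.0, y ≈ -19.5 km.

(-11.0, -19.5)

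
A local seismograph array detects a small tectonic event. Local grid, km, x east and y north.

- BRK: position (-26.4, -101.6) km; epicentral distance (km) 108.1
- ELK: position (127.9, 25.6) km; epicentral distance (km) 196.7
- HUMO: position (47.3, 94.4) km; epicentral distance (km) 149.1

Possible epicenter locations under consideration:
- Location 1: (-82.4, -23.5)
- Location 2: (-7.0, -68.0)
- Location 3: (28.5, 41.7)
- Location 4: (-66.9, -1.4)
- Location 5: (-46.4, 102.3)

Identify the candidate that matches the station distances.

For each candidate, compare |candidate − station| to the reported distance:
Location 1: residuals BRK 12.0, ELK 19.3, HUMO 26.2 → max 26.2 km
Location 2: residuals BRK 69.3, ELK 32.5, HUMO 22.1 → max 69.3 km
Location 3: residuals BRK 45.4, ELK 96.0, HUMO 93.1 → max 96.0 km
Location 4: residuals BRK 0.0, ELK 0.0, HUMO 0.0 → max 0.0 km
Location 5: residuals BRK 96.8, ELK 6.3, HUMO 55.1 → max 96.8 km
Only Location 4 has all residuals ≈ 0.

Location 4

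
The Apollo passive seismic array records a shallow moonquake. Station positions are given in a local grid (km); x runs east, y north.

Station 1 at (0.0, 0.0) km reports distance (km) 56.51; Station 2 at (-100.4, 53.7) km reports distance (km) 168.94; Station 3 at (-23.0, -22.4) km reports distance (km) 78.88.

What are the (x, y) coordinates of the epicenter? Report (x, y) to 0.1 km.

Circle about each station: x² + y² = 56.51²; (x + 100.4)² + (y − 53.7)² = 168.94²; (x + 23.0)² + (y + 22.4)² = 78.88².
Subtracting the Station 1 equation from the Station 2 and Station 3 equations removes the quadratic terms:
-200.8 x + 107.4 y = -12383.49
-46.0 x − 44.8 y = -1997.91
Solving the 2×2 system: x ≈ 55.2, y ≈ -12.1 km.

x ≈ 55.2 km, y ≈ -12.1 km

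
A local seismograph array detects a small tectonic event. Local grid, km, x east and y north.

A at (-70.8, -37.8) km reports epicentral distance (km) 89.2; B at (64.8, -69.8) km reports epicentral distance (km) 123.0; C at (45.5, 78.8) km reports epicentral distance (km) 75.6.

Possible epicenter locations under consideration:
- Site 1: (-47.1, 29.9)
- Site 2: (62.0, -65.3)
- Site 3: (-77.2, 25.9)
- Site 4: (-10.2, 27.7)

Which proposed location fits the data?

Site 4

For each candidate, compare |candidate − station| to the reported distance:
Site 1: residuals A 17.5, B 26.9, C 29.1 → max 29.1 km
Site 2: residuals A 46.4, B 117.7, C 69.4 → max 117.7 km
Site 3: residuals A 25.2, B 48.2, C 58.0 → max 58.0 km
Site 4: residuals A 0.0, B 0.0, C 0.0 → max 0.0 km
Only Site 4 has all residuals ≈ 0.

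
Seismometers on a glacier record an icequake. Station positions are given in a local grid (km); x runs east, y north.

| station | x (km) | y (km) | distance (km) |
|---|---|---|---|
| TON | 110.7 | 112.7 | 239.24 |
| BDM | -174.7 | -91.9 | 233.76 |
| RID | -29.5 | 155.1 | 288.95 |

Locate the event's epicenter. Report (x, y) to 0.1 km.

Circle about each station: (x − 110.7)² + (y − 112.7)² = 239.24²; (x + 174.7)² + (y + 91.9)² = 233.76²; (x + 29.5)² + (y − 155.1)² = 288.95².
Subtracting the TON equation from the BDM and RID equations removes the quadratic terms:
-570.8 x − 409.2 y = 16601.96
-280.4 x + 84.8 y = -26285.84
Solving the 2×2 system: x ≈ 57.3, y ≈ -120.5 km.

(57.3, -120.5)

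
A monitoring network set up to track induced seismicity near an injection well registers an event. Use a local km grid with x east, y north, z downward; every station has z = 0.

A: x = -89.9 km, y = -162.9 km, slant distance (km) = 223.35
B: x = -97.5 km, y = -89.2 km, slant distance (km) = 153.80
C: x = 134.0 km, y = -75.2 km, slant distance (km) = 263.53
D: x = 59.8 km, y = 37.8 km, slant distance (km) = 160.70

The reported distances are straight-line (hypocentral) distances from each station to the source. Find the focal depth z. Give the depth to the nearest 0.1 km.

59.4 km

Each station gives a sphere (x−x_i)² + (y−y_i)² + z² = d_i² (stations at z=0).
Subtracting the A sphere from B and C: z² cancels, leaving linear equations in x and y:
-15.2 x + 147.4 y = 9075.25
447.8 x + 175.4 y = -30570.22
Solving: x ≈ -88.797, y ≈ 52.412 km (keep extra digits for the depth step; rounded: -88.8, 52.4).
Then from the A sphere: z² = 223.35² − (x + 89.9)² − (y + 162.9)² with x = -88.797, y = 52.412, so z ≈ 59.370 ≈ 59.4 km.
Check against D (with the unrounded solution): distance 160.68 ≈ 160.70 km. ✓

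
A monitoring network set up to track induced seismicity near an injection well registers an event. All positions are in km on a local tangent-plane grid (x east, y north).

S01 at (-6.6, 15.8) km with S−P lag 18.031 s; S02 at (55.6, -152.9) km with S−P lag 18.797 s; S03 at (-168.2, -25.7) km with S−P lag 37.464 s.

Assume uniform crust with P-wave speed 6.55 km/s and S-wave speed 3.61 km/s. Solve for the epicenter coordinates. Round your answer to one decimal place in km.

133.1 km east, -23.1 km north

Distance from S−P lag: d = Δt · v_P v_S / (v_P − v_S) = Δt · (6.55·3.61)/(6.55−3.61) ≈ 8.0427·Δt.
So d_S01 = 145.02, d_S02 = 151.18, d_S03 = 301.31 km.
Circle about each station: (x + 6.6)² + (y − 15.8)² = 145.02²; (x − 55.6)² + (y + 152.9)² = 151.18²; (x + 168.2)² + (y + 25.7)² = 301.31².
Subtracting pairs of circle equations eliminates x²+y² and gives linear equations (the radical axes):
124.4 x − 337.4 y = 24351.98
-323.2 x − 83.0 y = -41098.39
Solving the 2×2 system: x ≈ 133.1, y ≈ -23.1 km.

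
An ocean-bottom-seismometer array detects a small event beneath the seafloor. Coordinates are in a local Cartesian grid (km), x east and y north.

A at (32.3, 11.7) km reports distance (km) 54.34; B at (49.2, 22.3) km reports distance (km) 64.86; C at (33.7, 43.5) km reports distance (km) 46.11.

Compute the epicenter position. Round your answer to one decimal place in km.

(-12.4, 42.6)

Circle about each station: (x − 32.3)² + (y − 11.7)² = 54.34²; (x − 49.2)² + (y − 22.3)² = 64.86²; (x − 33.7)² + (y − 43.5)² = 46.11².
Subtracting the A equation from the B and C equations removes the quadratic terms:
33.8 x + 21.2 y = 483.77
2.8 x + 63.6 y = 2674.46
Solving the 2×2 system: x ≈ -12.4, y ≈ 42.6 km.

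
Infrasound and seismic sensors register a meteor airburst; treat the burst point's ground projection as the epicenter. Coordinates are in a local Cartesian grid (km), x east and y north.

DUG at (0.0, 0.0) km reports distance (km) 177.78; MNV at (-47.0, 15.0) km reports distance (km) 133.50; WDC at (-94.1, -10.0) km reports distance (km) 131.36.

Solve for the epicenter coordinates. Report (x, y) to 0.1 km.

x ≈ -136.0 km, y ≈ 114.5 km

Circle about each station: x² + y² = 177.78²; (x + 47.0)² + (y − 15.0)² = 133.50²; (x + 94.1)² + (y + 10.0)² = 131.36².
Subtracting pairs of circle equations eliminates x²+y² and gives linear equations (the radical axes):
-94.0 x + 30.0 y = 16217.48
-188.2 x − 20.0 y = 23305.09
Solving the 2×2 system: x ≈ -136.0, y ≈ 114.5 km.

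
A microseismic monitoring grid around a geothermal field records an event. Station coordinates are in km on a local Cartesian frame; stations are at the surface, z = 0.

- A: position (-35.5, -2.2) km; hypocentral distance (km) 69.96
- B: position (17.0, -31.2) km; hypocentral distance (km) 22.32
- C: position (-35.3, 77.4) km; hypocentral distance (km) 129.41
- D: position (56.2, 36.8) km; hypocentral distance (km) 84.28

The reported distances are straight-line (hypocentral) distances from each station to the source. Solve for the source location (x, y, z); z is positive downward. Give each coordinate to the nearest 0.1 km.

(21.4, -37.0, 21.1)

Each station gives a sphere (x−x_i)² + (y−y_i)² + z² = d_i² (stations at z=0).
Subtracting the A sphere from B and C: z² cancels, leaving linear equations in x and y:
105.0 x − 58.0 y = 4393.57
0.4 x + 159.2 y = -5880.79
Solving: x ≈ 21.409, y ≈ -36.993 km (keep extra digits for the depth step; rounded: 21.4, -37.0).
Then from the A sphere: z² = 69.96² − (x + 35.5)² − (y + 2.2)² with x = 21.409, y = -36.993, so z ≈ 21.100 ≈ 21.1 km.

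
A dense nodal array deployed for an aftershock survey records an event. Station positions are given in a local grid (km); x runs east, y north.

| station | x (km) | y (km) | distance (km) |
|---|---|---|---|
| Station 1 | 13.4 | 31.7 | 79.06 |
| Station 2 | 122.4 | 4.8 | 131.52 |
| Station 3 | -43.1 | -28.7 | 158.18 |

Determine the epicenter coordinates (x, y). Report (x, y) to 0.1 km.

Circle about each station: (x − 13.4)² + (y − 31.7)² = 79.06²; (x − 122.4)² + (y − 4.8)² = 131.52²; (x + 43.1)² + (y + 28.7)² = 158.18².
Subtracting the Station 1 equation from the Station 2 and Station 3 equations removes the quadratic terms:
218.0 x − 53.8 y = 2773.32
-113.0 x − 120.8 y = -17273.58
Solving the 2×2 system: x ≈ 39.0, y ≈ 106.5 km.

x ≈ 39.0 km, y ≈ 106.5 km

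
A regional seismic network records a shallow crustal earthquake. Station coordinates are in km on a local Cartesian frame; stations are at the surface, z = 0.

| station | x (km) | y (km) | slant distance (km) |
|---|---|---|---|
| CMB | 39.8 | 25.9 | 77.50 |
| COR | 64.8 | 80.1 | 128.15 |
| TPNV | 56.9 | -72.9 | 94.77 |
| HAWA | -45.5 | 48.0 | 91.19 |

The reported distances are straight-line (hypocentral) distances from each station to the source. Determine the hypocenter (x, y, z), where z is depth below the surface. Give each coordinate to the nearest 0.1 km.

Each station gives a sphere (x−x_i)² + (y−y_i)² + z² = d_i² (stations at z=0).
Subtracting the CMB sphere from COR and TPNV: z² cancels, leaving linear equations in x and y:
50.0 x + 108.4 y = -2055.97
34.2 x − 197.6 y = 3322.07
Solving: x ≈ -3.396, y ≈ -17.400 km (keep extra digits for the depth step; rounded: -3.4, -17.4).
Then from the CMB sphere: z² = 77.50² − (x − 39.8)² − (y − 25.9)² with x = -3.396, y = -17.400, so z ≈ 47.597 ≈ 47.6 km.
Check against HAWA (with the unrounded solution): distance 91.19 ≈ 91.19 km. ✓

x ≈ -3.4 km, y ≈ -17.4 km, depth ≈ 47.6 km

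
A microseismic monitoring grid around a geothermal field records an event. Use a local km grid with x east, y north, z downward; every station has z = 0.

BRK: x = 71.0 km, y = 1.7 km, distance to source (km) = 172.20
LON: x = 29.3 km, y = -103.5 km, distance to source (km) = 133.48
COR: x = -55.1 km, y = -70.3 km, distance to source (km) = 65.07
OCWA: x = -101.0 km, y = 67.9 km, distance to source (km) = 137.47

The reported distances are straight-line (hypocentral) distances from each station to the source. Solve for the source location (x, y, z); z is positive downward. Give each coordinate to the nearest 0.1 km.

x ≈ -80.9 km, y ≈ -55.2 km, depth ≈ 57.8 km

Each station gives a sphere (x−x_i)² + (y−y_i)² + z² = d_i² (stations at z=0).
Subtracting the BRK sphere from LON and COR: z² cancels, leaving linear equations in x and y:
-83.4 x − 210.4 y = 18362.78
-252.2 x − 144.0 y = 28352.95
Solving: x ≈ -80.900, y ≈ -55.208 km (keep extra digits for the depth step; rounded: -80.9, -55.2).
Then from the BRK sphere: z² = 172.20² − (x − 71.0)² − (y − 1.7)² with x = -80.900, y = -55.208, so z ≈ 57.799 ≈ 57.8 km.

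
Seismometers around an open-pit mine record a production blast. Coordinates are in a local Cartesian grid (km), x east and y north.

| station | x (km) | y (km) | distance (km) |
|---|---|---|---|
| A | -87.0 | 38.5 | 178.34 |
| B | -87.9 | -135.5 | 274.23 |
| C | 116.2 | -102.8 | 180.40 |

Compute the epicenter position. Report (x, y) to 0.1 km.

x ≈ 87.5 km, y ≈ 75.3 km

Circle about each station: (x + 87.0)² + (y − 38.5)² = 178.34²; (x + 87.9)² + (y + 135.5)² = 274.23²; (x − 116.2)² + (y + 102.8)² = 180.40².
Subtracting pairs of circle equations eliminates x²+y² and gives linear equations (the radical axes):
-1.8 x − 348.0 y = -26361.53
406.4 x − 282.6 y = 14280.03
Solving the 2×2 system: x ≈ 87.5, y ≈ 75.3 km.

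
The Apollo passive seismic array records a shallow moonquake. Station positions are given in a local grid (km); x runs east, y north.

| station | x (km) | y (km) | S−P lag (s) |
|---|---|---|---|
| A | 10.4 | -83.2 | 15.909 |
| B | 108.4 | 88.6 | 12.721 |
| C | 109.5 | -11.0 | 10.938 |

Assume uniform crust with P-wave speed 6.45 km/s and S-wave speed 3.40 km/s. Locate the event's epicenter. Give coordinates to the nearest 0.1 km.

Distance from S−P lag: d = Δt · v_P v_S / (v_P − v_S) = Δt · (6.45·3.40)/(6.45−3.40) ≈ 7.1902·Δt.
So d_A = 114.39, d_B = 91.47, d_C = 78.65 km.
Circle about each station: (x − 10.4)² + (y + 83.2)² = 114.39²; (x − 108.4)² + (y − 88.6)² = 91.47²; (x − 109.5)² + (y + 11.0)² = 78.65².
Subtracting pairs of circle equations eliminates x²+y² and gives linear equations (the radical axes):
196.0 x + 343.6 y = 17288.43
198.2 x + 144.4 y = 11980.10
Solving the 2×2 system: x ≈ 40.7, y ≈ 27.1 km.

40.7 km east, 27.1 km north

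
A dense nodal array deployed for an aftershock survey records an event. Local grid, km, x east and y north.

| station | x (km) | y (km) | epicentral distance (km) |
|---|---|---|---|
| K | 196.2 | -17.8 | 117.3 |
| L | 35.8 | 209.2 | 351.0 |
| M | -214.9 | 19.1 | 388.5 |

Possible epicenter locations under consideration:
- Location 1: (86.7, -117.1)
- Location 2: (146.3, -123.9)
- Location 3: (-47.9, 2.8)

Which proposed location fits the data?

Location 2

For each candidate, compare |candidate − station| to the reported distance:
Location 1: residuals K 30.5, L 20.8, M 57.6 → max 57.6 km
Location 2: residuals K 0.1, L 0.1, M 0.0 → max 0.1 km
Location 3: residuals K 127.7, L 128.3, M 220.7 → max 220.7 km
Only Location 2 has all residuals ≈ 0.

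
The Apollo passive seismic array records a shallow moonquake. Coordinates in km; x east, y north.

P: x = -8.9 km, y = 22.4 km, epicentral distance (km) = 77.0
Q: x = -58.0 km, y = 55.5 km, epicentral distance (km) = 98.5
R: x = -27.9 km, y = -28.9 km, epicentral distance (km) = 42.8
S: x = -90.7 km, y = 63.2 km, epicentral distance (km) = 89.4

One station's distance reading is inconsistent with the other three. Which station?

Solve using three stations at a time. Using P, R, S (subtract circle equations pairwise → linear system) gives (x, y) ≈ (-70.5, -23.9).
Distances from that point to each station vs reported:
  P: calculated 77.0 vs reported 77.0 → residual 0.0 km
  Q: calculated 80.4 vs reported 98.5 → residual 18.1 km
  R: calculated 42.8 vs reported 42.8 → residual 0.0 km
  S: calculated 89.4 vs reported 89.4 → residual 0.0 km
P, R, S are mutually consistent (residuals ≈ 0); Q is off by 18.1 km.

Q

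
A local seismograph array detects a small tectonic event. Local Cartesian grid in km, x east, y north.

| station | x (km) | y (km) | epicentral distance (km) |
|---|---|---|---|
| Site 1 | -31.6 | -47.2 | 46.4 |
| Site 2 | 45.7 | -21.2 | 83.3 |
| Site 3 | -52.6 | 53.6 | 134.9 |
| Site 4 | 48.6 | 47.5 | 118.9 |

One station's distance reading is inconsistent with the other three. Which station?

Site 2

Solve using three stations at a time. Using Site 1, Site 3, Site 4 (subtract circle equations pairwise → linear system) gives (x, y) ≈ (11.1, -65.3).
Distances from that point to each station vs reported:
  Site 1: calculated 46.4 vs reported 46.4 → residual 0.0 km
  Site 2: calculated 56.1 vs reported 83.3 → residual 27.2 km
  Site 3: calculated 134.9 vs reported 134.9 → residual 0.0 km
  Site 4: calculated 118.9 vs reported 118.9 → residual 0.0 km
Site 1, Site 3, Site 4 are mutually consistent (residuals ≈ 0); Site 2 is off by 27.2 km.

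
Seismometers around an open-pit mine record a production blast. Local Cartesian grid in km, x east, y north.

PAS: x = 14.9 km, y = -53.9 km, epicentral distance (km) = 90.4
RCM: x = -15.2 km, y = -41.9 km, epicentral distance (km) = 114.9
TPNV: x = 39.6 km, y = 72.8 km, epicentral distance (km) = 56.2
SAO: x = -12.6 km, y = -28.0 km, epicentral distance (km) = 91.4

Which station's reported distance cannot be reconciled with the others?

Solve using three stations at a time. Using PAS, TPNV, SAO (subtract circle equations pairwise → linear system) gives (x, y) ≈ (63.8, 22.1).
Distances from that point to each station vs reported:
  PAS: calculated 90.4 vs reported 90.4 → residual 0.0 km
  RCM: calculated 101.7 vs reported 114.9 → residual 13.2 km
  TPNV: calculated 56.2 vs reported 56.2 → residual 0.0 km
  SAO: calculated 91.4 vs reported 91.4 → residual 0.0 km
PAS, TPNV, SAO are mutually consistent (residuals ≈ 0); RCM is off by 13.2 km.

RCM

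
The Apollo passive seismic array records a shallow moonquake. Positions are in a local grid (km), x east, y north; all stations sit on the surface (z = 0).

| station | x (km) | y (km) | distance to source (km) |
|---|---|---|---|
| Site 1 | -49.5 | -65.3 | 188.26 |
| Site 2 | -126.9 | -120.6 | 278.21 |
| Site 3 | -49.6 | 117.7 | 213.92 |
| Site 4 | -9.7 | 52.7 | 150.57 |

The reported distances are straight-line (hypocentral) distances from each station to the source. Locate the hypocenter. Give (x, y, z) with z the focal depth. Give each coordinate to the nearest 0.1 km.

x ≈ 117.8 km, y ≈ -1.9 km, depth ≈ 58.6 km

Each station gives a sphere (x−x_i)² + (y−y_i)² + z² = d_i² (stations at z=0).
Subtracting the Site 1 sphere from Site 2 and Site 3: z² cancels, leaving linear equations in x and y:
-154.8 x − 110.6 y = -18025.35
-0.2 x + 366.0 y = -720.83
Solving: x ≈ 117.804, y ≈ -1.905 km (keep extra digits for the depth step; rounded: 117.8, -1.9).
Then from the Site 1 sphere: z² = 188.26² − (x + 49.5)² − (y + 65.3)² with x = 117.804, y = -1.905, so z ≈ 58.586 ≈ 58.6 km.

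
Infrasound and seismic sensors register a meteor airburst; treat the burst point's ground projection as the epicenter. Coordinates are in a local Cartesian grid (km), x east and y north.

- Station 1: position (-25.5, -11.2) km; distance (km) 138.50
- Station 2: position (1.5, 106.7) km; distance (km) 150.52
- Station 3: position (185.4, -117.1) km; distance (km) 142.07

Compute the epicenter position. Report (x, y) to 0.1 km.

Circle about each station: (x + 25.5)² + (y + 11.2)² = 138.50²; (x − 1.5)² + (y − 106.7)² = 150.52²; (x − 185.4)² + (y + 117.1)² = 142.07².
Subtracting pairs of circle equations eliminates x²+y² and gives linear equations (the radical axes):
54.0 x + 235.8 y = 7137.43
421.8 x − 211.8 y = 46308.25
Solving the 2×2 system: x ≈ 112.1, y ≈ 4.6 km.

112.1 km east, 4.6 km north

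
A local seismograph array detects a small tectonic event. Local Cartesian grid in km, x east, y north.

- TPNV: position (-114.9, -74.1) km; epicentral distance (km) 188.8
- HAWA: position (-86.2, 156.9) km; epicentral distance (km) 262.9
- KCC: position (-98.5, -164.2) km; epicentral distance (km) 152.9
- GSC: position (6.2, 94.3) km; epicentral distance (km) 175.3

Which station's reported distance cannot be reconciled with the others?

TPNV

Solve using three stations at a time. Using HAWA, KCC, GSC (subtract circle equations pairwise → linear system) gives (x, y) ≈ (28.8, -79.5).
Distances from that point to each station vs reported:
  TPNV: calculated 143.8 vs reported 188.8 → residual 45.0 km
  HAWA: calculated 262.9 vs reported 262.9 → residual 0.0 km
  KCC: calculated 152.9 vs reported 152.9 → residual 0.0 km
  GSC: calculated 175.3 vs reported 175.3 → residual 0.0 km
HAWA, KCC, GSC are mutually consistent (residuals ≈ 0); TPNV is off by 45.0 km.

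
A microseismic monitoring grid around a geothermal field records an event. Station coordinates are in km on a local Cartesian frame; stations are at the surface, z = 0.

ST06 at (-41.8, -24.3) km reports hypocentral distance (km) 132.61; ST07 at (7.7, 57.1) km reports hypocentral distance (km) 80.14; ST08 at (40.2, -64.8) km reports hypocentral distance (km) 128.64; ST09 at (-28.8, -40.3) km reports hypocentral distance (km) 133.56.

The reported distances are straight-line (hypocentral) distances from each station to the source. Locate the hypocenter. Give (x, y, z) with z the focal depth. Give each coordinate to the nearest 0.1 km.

Each station gives a sphere (x−x_i)² + (y−y_i)² + z² = d_i² (stations at z=0).
Subtracting the ST06 sphere from ST07 and ST08: z² cancels, leaving linear equations in x and y:
99.0 x + 162.8 y = 12144.96
164.0 x − 81.0 y = 4514.51
Solving: x ≈ 49.504, y ≈ 44.496 km (keep extra digits for the depth step; rounded: 49.5, 44.5).
Then from the ST06 sphere: z² = 132.61² − (x + 41.8)² − (y + 24.3)² with x = 49.504, y = 44.496, so z ≈ 67.202 ≈ 67.2 km.

x ≈ 49.5 km, y ≈ 44.5 km, depth ≈ 67.2 km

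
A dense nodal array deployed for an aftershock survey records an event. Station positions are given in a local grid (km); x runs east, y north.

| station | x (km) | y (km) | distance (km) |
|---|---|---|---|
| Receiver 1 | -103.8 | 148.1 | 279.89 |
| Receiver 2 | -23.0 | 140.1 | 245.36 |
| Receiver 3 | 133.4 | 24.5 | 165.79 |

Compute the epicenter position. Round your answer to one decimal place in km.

Circle about each station: (x + 103.8)² + (y − 148.1)² = 279.89²; (x + 23.0)² + (y − 140.1)² = 245.36²; (x − 133.4)² + (y − 24.5)² = 165.79².
Subtracting pairs of circle equations eliminates x²+y² and gives linear equations (the radical axes):
161.6 x − 16.0 y = 5585.84
474.4 x − 247.2 y = 36539.85
Solving the 2×2 system: x ≈ 24.6, y ≈ -100.6 km.

x ≈ 24.6 km, y ≈ -100.6 km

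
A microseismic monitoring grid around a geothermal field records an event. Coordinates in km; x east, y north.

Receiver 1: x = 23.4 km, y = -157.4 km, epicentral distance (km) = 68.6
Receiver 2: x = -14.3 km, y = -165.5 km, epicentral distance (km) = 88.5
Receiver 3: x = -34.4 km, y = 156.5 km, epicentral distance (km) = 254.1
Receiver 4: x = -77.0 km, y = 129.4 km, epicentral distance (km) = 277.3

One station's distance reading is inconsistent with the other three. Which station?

Receiver 4

Solve using three stations at a time. Using Receiver 1, Receiver 2, Receiver 3 (subtract circle equations pairwise → linear system) gives (x, y) ≈ (30.5, -89.2).
Distances from that point to each station vs reported:
  Receiver 1: calculated 68.6 vs reported 68.6 → residual 0.0 km
  Receiver 2: calculated 88.5 vs reported 88.5 → residual 0.0 km
  Receiver 3: calculated 254.1 vs reported 254.1 → residual 0.0 km
  Receiver 4: calculated 243.6 vs reported 277.3 → residual 33.7 km
Receiver 1, Receiver 2, Receiver 3 are mutually consistent (residuals ≈ 0); Receiver 4 is off by 33.7 km.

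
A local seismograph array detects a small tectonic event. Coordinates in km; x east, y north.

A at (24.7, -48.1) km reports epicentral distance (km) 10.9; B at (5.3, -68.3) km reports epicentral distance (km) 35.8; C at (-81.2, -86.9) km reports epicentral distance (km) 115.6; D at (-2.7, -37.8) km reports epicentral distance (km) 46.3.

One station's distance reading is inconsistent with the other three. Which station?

D

Solve using three stations at a time. Using A, B, C (subtract circle equations pairwise → linear system) gives (x, y) ≈ (23.2, -37.3).
Distances from that point to each station vs reported:
  A: calculated 10.9 vs reported 10.9 → residual 0.0 km
  B: calculated 35.8 vs reported 35.8 → residual 0.0 km
  C: calculated 115.6 vs reported 115.6 → residual 0.0 km
  D: calculated 25.9 vs reported 46.3 → residual 20.4 km
A, B, C are mutually consistent (residuals ≈ 0); D is off by 20.4 km.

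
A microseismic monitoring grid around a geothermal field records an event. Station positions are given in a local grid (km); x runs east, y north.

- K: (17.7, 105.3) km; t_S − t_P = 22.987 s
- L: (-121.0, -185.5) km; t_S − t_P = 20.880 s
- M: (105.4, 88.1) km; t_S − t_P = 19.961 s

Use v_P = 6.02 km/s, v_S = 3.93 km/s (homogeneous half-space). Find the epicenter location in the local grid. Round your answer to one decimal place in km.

x ≈ 110.5 km, y ≈ -137.8 km

Distance from S−P lag: d = Δt · v_P v_S / (v_P − v_S) = Δt · (6.02·3.93)/(6.02−3.93) ≈ 11.3199·Δt.
So d_K = 260.21, d_L = 236.36, d_M = 225.96 km.
Circle about each station: (x − 17.7)² + (y − 105.3)² = 260.21²; (x + 121.0)² + (y + 185.5)² = 236.36²; (x − 105.4)² + (y − 88.1)² = 225.96².
Subtracting pairs of circle equations eliminates x²+y² and gives linear equations (the radical axes):
-277.4 x − 581.6 y = 49493.06
175.4 x − 34.4 y = 24120.71
Solving the 2×2 system: x ≈ 110.5, y ≈ -137.8 km.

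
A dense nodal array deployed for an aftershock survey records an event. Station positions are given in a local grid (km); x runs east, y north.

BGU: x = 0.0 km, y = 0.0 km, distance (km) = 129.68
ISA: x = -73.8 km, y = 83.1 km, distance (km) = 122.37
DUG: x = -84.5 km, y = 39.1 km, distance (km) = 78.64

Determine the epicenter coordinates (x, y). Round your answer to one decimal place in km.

Circle about each station: x² + y² = 129.68²; (x + 73.8)² + (y − 83.1)² = 122.37²; (x + 84.5)² + (y − 39.1)² = 78.64².
Subtracting the BGU equation from the ISA and DUG equations removes the quadratic terms:
-147.6 x + 166.2 y = 14194.54
-169.0 x + 78.2 y = 19301.71
Solving the 2×2 system: x ≈ -126.8, y ≈ -27.2 km.

x ≈ -126.8 km, y ≈ -27.2 km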